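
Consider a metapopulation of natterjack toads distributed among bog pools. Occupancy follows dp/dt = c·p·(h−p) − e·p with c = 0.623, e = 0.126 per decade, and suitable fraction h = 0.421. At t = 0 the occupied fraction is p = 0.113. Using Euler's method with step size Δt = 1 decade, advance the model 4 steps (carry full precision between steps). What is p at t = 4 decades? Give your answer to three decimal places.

0.142

Update rule: p ← p + [c·p·(h−p) − e·p]·Δt with Δt = 1.
  1  |  dp/dt·Δt = +0.007445  |  p_1 = 0.120445
  2  |  dp/dt·Δt = +0.007377  |  p_2 = 0.127822
  3  |  dp/dt·Δt = +0.007241  |  p_3 = 0.135063
  4  |  dp/dt·Δt = +0.007042  |  p_4 = 0.142105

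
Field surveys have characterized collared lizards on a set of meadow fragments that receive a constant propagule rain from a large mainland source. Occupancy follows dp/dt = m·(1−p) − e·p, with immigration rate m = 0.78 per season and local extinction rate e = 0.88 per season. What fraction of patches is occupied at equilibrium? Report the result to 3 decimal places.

0.470

At equilibrium the propagule rain into empty patches balances local extinction: m(1−p*) = e·p*.
p* = m/(m+e) = 0.78/(0.78+0.88) = 0.78/1.6600 = 0.4699.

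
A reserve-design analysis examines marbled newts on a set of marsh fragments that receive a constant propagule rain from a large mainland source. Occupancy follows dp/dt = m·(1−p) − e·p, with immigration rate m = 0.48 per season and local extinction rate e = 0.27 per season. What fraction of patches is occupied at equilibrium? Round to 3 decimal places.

Setting dp/dt = 0: m − m·p* = e·p*, so m = (m+e)·p*.
p* = m/(m+e) = 0.48/(0.48+0.27) = 0.48/0.7500 = 0.6400.

0.640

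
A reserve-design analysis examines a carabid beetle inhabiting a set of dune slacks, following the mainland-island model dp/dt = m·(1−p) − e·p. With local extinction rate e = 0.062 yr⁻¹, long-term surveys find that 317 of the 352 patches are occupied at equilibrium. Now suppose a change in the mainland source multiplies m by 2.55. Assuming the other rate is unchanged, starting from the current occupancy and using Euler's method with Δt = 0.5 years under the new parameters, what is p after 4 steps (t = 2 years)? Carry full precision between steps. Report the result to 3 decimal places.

0.958

Observed p* = 317/352 = 0.90057.
Balance m(1−p*) = e·p* gives m = e·p*/(1−p*) = 0.062×0.90057/0.09943 = 0.56154.
Starting from p₀ = 0.90057; update p ← p + (dp/dt)·Δt with the new parameters.
  1  |  dp/dt·Δt = +0.043272  |  p_1 = 0.943840
  2  |  dp/dt·Δt = +0.010949  |  p_2 = 0.954790
  3  |  dp/dt·Δt = +0.002771  |  p_3 = 0.957560
  4  |  dp/dt·Δt = +0.000701  |  p_4 = 0.958261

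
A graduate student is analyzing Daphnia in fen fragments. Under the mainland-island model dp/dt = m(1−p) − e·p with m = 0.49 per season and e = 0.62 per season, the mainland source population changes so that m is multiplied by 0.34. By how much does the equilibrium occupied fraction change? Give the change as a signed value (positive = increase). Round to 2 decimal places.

-0.23

Before: p* = 0.49/(0.49+0.62) = 0.4414.
After: m = 0.1666, e = 0.62; p* = 0.1666/0.7866 = 0.2118.
Δp* = 0.2118 − 0.4414 = -0.2296.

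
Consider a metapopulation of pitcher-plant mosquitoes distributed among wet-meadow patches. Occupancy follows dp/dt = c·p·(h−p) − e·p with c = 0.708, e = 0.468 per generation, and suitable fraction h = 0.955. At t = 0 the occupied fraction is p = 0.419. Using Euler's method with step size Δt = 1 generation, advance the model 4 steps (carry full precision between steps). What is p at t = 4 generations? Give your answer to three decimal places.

Update rule: p ← p + [c·p·(h−p) − e·p]·Δt with Δt = 1.
t = 1: p = 0.41900 + (-0.03709) = 0.38191
t = 2: p = 0.38191 + (-0.02378) = 0.35814
t = 3: p = 0.35814 + (-0.01627) = 0.34187
t = 4: p = 0.34187 + (-0.01159) = 0.33028

0.330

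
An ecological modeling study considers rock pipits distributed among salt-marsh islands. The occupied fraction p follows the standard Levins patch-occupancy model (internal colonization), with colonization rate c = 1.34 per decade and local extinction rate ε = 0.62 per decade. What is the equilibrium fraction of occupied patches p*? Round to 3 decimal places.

0.537

At equilibrium, colonization balances extinction: c·p*·(1−p*) = ε·p*.
So p* = 1 − ε/c = 1 − 0.62/1.34 = 1 − 0.4627 = 0.5373.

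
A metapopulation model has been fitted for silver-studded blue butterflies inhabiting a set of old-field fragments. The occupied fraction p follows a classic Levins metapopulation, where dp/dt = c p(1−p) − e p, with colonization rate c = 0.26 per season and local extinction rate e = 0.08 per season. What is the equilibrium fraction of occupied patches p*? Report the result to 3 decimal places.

Setting dp/dt = 0 and dividing through by p* gives c·(1−p*) = e.
So p* = 1 − e/c = 1 − 0.08/0.26 = 1 − 0.3077 = 0.6923.

0.692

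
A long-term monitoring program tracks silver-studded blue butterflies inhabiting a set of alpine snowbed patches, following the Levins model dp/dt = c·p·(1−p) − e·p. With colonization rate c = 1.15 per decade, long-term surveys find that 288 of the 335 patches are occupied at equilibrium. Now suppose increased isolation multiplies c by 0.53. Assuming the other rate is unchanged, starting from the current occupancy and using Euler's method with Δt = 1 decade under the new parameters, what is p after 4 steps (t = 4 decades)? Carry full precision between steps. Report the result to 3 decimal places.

Observed p* = 288/335 = 0.85970.
Balance c(1−p*) = e gives e = 1.15×(1 − 0.85970) = 0.16134.
Starting from p₀ = 0.85970; update p ← p + (dp/dt)·Δt with the new parameters.
step 1: Δp = -0.06519, p = 0.79451
step 2: Δp = -0.02868, p = 0.76583
step 3: Δp = -0.01426, p = 0.75157
step 4: Δp = -0.00746, p = 0.74411

0.744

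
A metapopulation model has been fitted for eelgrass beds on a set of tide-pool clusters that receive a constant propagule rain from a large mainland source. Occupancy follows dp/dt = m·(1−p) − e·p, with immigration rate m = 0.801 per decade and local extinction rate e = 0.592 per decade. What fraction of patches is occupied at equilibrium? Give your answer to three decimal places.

At equilibrium the propagule rain into empty patches balances local extinction: m(1−p*) = e·p*.
p* = m/(m+e) = 0.801/(0.801+0.592) = 0.801/1.3930 = 0.5750.

0.575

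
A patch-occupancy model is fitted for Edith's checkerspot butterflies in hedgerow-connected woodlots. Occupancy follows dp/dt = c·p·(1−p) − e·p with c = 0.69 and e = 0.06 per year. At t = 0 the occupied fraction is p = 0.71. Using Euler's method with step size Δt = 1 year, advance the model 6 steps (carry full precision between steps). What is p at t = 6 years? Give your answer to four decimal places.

Update rule: p ← p + [c·p·(1−p) − e·p]·Δt with Δt = 1.
  1  |  dp/dt·Δt = +0.099471  |  p_1 = 0.809471
  2  |  dp/dt·Δt = +0.057849  |  p_2 = 0.867320
  3  |  dp/dt·Δt = +0.027363  |  p_3 = 0.894683
  4  |  dp/dt·Δt = +0.011334  |  p_4 = 0.906018
  5  |  dp/dt·Δt = +0.004392  |  p_5 = 0.910410
  6  |  dp/dt·Δt = +0.001654  |  p_6 = 0.912064

0.9121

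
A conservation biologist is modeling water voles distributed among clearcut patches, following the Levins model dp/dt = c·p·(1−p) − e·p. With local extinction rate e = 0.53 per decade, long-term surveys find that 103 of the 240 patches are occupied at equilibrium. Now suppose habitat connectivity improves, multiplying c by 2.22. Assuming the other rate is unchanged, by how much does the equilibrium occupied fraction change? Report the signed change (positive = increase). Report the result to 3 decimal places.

Observed p* = 103/240 = 0.42917.
Balance c(1−p*) = e gives c = e/(1 − 0.42917) = 0.53/0.57083 = 0.92847.
New p* = 1 − e/c = 1 − 0.53000/2.06120 = 0.74287.
Δp* = 0.74287 − 0.42917 = +0.31370.

0.314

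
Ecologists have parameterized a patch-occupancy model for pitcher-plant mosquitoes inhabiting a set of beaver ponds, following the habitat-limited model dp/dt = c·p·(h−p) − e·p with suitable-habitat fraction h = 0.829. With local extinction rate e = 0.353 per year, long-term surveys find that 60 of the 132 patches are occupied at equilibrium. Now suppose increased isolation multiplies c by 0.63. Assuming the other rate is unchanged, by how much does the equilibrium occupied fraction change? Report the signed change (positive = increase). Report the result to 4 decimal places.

-0.2199

Observed p* = 60/132 = 0.45455.
Balance c(h−p*) = e gives c = e/(0.829 − 0.45455) = 0.353/0.37445 = 0.94272.
New p* = 0.829 − e/c = 0.829 − 0.35300/0.59391 = 0.23463.
Δp* = 0.23463 − 0.45455 = -0.21992.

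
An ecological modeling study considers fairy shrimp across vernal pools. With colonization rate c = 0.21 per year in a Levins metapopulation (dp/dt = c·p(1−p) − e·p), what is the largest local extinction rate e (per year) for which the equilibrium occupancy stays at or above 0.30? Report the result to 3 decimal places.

0.147

1 − e/c ≥ 0.30 ⇒ e ≤ c(1 − 0.30) = 0.21 × 0.7000.
e_max = 0.1470.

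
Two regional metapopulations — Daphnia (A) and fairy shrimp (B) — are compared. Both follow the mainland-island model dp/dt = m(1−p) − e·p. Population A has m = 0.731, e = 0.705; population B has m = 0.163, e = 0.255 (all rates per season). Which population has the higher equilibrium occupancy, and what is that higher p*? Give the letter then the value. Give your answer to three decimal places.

A: p*_A = m/(m+e) = 0.731/1.4360 = 0.5091.
B: p*_B = 0.163/0.4180 = 0.3900.
A is higher at 0.5091.

A, 0.509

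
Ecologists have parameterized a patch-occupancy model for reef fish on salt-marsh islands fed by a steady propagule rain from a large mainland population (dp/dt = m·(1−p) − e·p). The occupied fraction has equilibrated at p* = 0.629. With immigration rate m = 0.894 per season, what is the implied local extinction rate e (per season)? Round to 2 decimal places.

At equilibrium m(1−p*) = e·p*, so e = m(1−p*)/p*.
e = 0.894 × 0.3710 / 0.629 = 0.5273.

0.53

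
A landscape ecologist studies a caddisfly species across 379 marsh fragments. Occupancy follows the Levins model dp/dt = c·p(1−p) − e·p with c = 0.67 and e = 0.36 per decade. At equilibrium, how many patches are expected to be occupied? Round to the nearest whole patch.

175

p* = 1 − e/c = 1 − 0.36/0.67 = 0.4627.
Expected occupied patches = N × p* = 379 × 0.4627 = 175.36 ≈ 175.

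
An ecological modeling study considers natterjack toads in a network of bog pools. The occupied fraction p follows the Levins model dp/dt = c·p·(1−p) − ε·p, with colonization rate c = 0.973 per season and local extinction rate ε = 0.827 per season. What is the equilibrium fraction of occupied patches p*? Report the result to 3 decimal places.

At equilibrium, colonization balances extinction: c·p*·(1−p*) = ε·p*.
So p* = 1 − ε/c = 1 − 0.827/0.973 = 1 − 0.8499 = 0.1501.

0.150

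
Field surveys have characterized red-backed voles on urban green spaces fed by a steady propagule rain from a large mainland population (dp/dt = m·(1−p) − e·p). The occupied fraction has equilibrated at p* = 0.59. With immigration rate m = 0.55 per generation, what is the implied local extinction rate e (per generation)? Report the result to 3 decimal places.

0.382

At equilibrium m(1−p*) = e·p*, so e = m(1−p*)/p*.
e = 0.55 × 0.4100 / 0.59 = 0.3822.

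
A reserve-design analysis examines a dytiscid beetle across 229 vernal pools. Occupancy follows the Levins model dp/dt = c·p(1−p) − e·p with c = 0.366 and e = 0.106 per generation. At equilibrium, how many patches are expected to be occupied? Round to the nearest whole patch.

163

p* = 1 − e/c = 1 − 0.106/0.366 = 0.7104.
Expected occupied patches = N × p* = 229 × 0.7104 = 162.68 ≈ 163.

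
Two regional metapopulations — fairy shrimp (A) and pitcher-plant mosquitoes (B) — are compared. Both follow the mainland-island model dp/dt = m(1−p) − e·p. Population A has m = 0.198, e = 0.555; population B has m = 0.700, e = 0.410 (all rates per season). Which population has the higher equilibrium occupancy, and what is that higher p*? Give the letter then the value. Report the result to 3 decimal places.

B, 0.631

A: p*_A = m/(m+e) = 0.198/0.7530 = 0.2629.
B: p*_B = 0.700/1.1100 = 0.6306.
B is higher at 0.6306.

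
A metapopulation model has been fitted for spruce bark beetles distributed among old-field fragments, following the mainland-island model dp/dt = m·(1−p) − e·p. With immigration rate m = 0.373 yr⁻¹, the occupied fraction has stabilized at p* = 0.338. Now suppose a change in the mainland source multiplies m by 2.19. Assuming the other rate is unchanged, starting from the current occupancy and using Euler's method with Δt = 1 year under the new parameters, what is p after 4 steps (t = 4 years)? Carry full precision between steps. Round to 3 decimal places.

0.511

Balance m(1−p*) = e·p* gives e = m(1−p*)/p* = 0.373×0.66200/0.33800 = 0.73055.
Starting from p₀ = 0.33800; update p ← p + (dp/dt)·Δt with the new parameters.
step 1: Δp = +0.29384, p = 0.63184
step 2: Δp = -0.16086, p = 0.47099
step 3: Δp = +0.08806, p = 0.55904
step 4: Δp = -0.04820, p = 0.51084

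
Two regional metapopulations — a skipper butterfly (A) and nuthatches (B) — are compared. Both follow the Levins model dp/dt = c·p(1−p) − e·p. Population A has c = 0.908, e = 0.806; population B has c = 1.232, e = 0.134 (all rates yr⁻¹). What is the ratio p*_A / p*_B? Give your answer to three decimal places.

0.126

A: p*_A = 1 − 0.806/0.908 = 0.1123.
B: p*_B = 1 − 0.134/1.232 = 0.8912.
p*_A / p*_B = 0.1123/0.8912 = 0.1260.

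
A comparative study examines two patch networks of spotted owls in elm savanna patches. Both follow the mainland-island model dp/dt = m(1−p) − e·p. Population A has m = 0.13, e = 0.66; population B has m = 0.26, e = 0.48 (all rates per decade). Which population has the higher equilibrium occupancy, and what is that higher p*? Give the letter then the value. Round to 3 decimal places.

B, 0.351

A: p*_A = m/(m+e) = 0.13/0.7900 = 0.1646.
B: p*_B = 0.26/0.7400 = 0.3514.
B is higher at 0.3514.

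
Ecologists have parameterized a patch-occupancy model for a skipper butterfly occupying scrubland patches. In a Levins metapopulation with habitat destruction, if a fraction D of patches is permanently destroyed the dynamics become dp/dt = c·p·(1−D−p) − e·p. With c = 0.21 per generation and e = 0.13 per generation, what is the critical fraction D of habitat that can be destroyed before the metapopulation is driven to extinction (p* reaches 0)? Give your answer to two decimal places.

0.38

The nontrivial equilibrium is p* = (1−D) − e/c; extinction occurs when this hits zero.
So D_crit = 1 − e/c = 1 − 0.13/0.21 = 1 − 0.6190 = 0.3810.
Note this equals the original equilibrium occupancy — the Levins extinction-debt result.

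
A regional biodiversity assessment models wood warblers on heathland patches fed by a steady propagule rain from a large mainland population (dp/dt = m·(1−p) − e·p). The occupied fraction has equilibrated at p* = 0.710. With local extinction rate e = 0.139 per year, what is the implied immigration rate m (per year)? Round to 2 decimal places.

At equilibrium m(1−p*) = e·p*, so m = e·p*/(1−p*).
m = 0.139 × 0.710 / 0.2900 = 0.0987/0.2900 = 0.3403.

0.34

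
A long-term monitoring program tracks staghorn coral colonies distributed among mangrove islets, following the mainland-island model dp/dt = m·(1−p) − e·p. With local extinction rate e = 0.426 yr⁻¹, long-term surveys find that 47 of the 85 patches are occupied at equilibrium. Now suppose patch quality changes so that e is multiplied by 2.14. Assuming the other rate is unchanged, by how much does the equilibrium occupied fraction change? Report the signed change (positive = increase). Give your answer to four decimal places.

-0.1867

Observed p* = 47/85 = 0.55294.
Balance m(1−p*) = e·p* gives m = e·p*/(1−p*) = 0.426×0.55294/0.44706 = 0.52689.
New p* = m/(m+e) = 0.52689/(0.52689+0.91164) = 0.36627.
Δp* = 0.36627 − 0.55294 = -0.18667.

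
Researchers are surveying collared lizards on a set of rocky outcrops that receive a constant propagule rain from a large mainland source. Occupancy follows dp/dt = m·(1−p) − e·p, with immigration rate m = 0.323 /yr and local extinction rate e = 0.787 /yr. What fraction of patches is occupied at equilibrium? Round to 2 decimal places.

Setting dp/dt = 0: m − m·p* = e·p*, so m = (m+e)·p*.
p* = m/(m+e) = 0.323/(0.323+0.787) = 0.323/1.1100 = 0.2910.

0.29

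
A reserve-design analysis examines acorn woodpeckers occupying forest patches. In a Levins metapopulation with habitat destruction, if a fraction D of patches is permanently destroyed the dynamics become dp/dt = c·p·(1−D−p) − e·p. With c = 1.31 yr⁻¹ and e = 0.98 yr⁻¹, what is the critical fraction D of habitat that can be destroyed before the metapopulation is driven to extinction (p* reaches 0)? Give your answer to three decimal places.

0.252

The nontrivial equilibrium is p* = (1−D) − e/c; extinction occurs when this hits zero.
So D_crit = 1 − e/c = 1 − 0.98/1.31 = 1 − 0.7481 = 0.2519.
Note this equals the original equilibrium occupancy — the Levins extinction-debt result.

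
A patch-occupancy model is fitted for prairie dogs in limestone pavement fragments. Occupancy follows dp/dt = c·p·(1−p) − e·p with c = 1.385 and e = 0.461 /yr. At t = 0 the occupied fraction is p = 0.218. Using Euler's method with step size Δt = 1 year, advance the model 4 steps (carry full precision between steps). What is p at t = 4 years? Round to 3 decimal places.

Update rule: p ← p + [c·p·(1−p) − e·p]·Δt with Δt = 1.
p: 0.21800 → 0.35361  (Δp = +0.13561)
p: 0.35361 → 0.50717  (Δp = +0.15356)
p: 0.50717 → 0.61954  (Δp = +0.11238)
p: 0.61954 → 0.66039  (Δp = +0.04085)

0.660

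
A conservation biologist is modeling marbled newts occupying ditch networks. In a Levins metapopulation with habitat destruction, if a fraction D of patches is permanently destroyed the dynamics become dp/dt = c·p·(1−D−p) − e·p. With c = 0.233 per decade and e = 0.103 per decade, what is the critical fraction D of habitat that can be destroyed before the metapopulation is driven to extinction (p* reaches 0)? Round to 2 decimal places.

0.56

The nontrivial equilibrium is p* = (1−D) − e/c; extinction occurs when this hits zero.
So D_crit = 1 − e/c = 1 − 0.103/0.233 = 1 − 0.4421 = 0.5579.
This equals the undisturbed p*, a classic result of Lande's extension.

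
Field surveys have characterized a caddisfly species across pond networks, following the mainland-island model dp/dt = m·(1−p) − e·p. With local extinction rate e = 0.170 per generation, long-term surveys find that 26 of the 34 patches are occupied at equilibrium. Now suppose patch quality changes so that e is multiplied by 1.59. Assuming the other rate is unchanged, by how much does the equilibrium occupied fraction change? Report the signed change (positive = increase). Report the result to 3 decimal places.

Observed p* = 26/34 = 0.76471.
Balance m(1−p*) = e·p* gives m = e·p*/(1−p*) = 0.170×0.76471/0.23529 = 0.55251.
New p* = m/(m+e) = 0.55251/(0.55251+0.27030) = 0.67149.
Δp* = 0.67149 − 0.76471 = -0.09322.

-0.093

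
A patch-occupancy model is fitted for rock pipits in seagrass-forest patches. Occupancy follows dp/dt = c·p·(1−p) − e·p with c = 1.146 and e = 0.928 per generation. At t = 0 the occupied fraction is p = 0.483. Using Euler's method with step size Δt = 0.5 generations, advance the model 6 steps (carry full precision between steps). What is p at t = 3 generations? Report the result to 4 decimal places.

0.2643

Update rule: p ← p + [c·p·(1−p) − e·p]·Δt with Δt = 0.5.
t = 0.5: p = 0.48300 + (-0.08103) = 0.40197
t = 1: p = 0.40197 + (-0.04877) = 0.35320
t = 1.5: p = 0.35320 + (-0.03298) = 0.32022
t = 2: p = 0.32022 + (-0.02385) = 0.29637
t = 2.5: p = 0.29637 + (-0.01802) = 0.27834
t = 3: p = 0.27834 + (-0.01405) = 0.26429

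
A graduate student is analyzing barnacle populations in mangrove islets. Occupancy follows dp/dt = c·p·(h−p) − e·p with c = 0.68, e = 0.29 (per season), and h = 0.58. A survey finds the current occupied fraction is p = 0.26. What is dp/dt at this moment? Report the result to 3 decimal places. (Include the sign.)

-0.019

Colonization term: c·p·(h−p) = 0.68×0.26×0.3200 = 0.05658.
Extinction term: e·p = 0.07540.
dp/dt = 0.05658 − 0.07540 = -0.01882.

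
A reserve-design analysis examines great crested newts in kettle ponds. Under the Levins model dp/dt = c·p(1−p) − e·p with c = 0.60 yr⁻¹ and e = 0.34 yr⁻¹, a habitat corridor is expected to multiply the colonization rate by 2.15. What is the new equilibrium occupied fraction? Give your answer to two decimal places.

0.74

Before: p* = 1 − 0.34/0.60 = 0.4333.
After the change, c = 1.29, e = 0.34, so p* = 1 − 0.34/1.29 = 0.7364.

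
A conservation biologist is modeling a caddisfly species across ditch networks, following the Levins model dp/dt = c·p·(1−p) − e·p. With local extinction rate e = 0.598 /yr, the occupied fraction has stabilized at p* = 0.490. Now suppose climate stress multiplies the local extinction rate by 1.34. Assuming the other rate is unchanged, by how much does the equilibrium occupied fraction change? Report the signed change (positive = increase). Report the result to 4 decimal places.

-0.1734

Balance c(1−p*) = e gives c = e/(1 − 0.49000) = 0.598/0.51000 = 1.17255.
New p* = 1 − e/c = 1 − 0.80132/1.17255 = 0.31660.
Δp* = 0.31660 − 0.49000 = -0.17340.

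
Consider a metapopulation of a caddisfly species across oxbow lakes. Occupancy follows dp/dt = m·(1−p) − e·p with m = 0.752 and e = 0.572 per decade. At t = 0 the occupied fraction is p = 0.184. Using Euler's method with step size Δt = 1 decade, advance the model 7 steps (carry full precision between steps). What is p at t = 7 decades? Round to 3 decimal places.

Update rule: p ← p + [m·(1−p) − e·p]·Δt with Δt = 1.
p: 0.18400 → 0.69238  (Δp = +0.50838)
p: 0.69238 → 0.52767  (Δp = -0.16472)
p: 0.52767 → 0.58104  (Δp = +0.05337)
p: 0.58104 → 0.56374  (Δp = -0.01729)
p: 0.56374 → 0.56935  (Δp = +0.00560)
p: 0.56935 → 0.56753  (Δp = -0.00182)
p: 0.56753 → 0.56812  (Δp = +0.00059)

0.568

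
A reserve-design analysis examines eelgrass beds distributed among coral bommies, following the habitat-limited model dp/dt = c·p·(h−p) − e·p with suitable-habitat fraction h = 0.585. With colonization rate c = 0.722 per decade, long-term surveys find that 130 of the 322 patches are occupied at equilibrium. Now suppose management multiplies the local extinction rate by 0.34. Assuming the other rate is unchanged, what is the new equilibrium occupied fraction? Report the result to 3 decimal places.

0.523

Observed p* = 130/322 = 0.40373.
Balance c(h−p*) = e gives e = 0.722×(0.585 − 0.40373) = 0.13088.
New p* = 0.585 − e/c = 0.585 − 0.04450/0.72200 = 0.52337.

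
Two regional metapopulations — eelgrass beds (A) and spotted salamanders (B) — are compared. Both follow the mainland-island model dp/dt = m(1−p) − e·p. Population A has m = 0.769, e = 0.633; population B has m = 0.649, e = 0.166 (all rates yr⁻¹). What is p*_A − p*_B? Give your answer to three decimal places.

-0.248

A: p*_A = m/(m+e) = 0.769/1.4020 = 0.5485.
B: p*_B = 0.649/0.8150 = 0.7963.
p*_A − p*_B = 0.5485 − 0.7963 = -0.2478.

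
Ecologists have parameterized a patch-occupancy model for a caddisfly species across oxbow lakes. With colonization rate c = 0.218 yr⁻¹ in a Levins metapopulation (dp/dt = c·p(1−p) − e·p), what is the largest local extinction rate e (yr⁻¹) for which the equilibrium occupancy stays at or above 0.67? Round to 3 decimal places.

1 − e/c ≥ 0.67 ⇒ e ≤ c(1 − 0.67) = 0.218 × 0.3300.
e_max = 0.0719.

0.072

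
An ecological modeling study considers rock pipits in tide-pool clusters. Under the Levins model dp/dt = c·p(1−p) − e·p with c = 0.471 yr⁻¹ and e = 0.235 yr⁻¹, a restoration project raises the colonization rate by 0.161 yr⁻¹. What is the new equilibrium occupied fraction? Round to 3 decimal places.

Before: p* = 1 − 0.235/0.471 = 0.5011.
After the change, c = 0.632, e = 0.235, so p* = 1 − 0.235/0.632 = 0.6282.

0.628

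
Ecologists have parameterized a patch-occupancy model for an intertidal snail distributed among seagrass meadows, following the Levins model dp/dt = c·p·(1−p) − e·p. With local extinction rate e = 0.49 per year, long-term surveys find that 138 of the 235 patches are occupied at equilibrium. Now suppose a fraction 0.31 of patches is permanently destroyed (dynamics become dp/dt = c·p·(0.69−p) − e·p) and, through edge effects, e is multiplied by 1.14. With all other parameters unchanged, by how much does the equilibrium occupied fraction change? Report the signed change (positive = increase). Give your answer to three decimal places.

-0.368

Observed p* = 138/235 = 0.58723.
Balance c(1−p*) = e gives c = e/(1 − 0.58723) = 0.49/0.41277 = 1.18710.
New p* = 0.69 − e/c = 0.69 − 0.55860/1.18710 = 0.21944.
Δp* = 0.21944 − 0.58723 = -0.36779.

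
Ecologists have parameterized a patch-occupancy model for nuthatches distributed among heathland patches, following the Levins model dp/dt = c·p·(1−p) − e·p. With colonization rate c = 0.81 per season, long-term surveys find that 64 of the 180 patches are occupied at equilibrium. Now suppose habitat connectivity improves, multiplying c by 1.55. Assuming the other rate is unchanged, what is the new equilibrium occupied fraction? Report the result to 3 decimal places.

0.584

Observed p* = 64/180 = 0.35556.
Balance c(1−p*) = e gives e = 0.81×(1 − 0.35556) = 0.52200.
New p* = 1 − e/c = 1 − 0.52200/1.25550 = 0.58423.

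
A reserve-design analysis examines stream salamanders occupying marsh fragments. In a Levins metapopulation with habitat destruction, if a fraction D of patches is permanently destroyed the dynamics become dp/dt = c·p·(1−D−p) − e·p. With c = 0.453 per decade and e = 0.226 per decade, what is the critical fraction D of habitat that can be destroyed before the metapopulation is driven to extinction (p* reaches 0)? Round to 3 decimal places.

0.501

The nontrivial equilibrium is p* = (1−D) − e/c; extinction occurs when this hits zero.
So D_crit = 1 − e/c = 1 − 0.226/0.453 = 1 − 0.4989 = 0.5011.
This equals the undisturbed p*, a classic result of Lande's extension.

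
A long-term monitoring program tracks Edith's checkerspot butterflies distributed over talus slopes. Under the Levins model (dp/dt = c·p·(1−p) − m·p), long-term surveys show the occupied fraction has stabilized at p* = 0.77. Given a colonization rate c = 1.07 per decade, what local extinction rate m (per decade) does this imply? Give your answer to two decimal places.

At equilibrium c(1−p*) = m.
m = 1.07 × (1 − 0.77) = 1.07 × 0.2300 = 0.2461.

0.25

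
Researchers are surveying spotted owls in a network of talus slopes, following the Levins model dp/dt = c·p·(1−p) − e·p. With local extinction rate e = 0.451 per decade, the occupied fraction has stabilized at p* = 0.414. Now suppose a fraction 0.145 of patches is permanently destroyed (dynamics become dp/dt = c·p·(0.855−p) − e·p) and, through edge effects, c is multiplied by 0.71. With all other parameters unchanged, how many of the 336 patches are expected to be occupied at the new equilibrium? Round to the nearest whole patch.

Balance c(1−p*) = e gives c = e/(1 − 0.41400) = 0.451/0.58600 = 0.76962.
New p* = 0.855 − e/c = 0.855 − 0.45100/0.54643 = 0.02964.
Expected occupied = 336 × 0.02964 = 9.96 ≈ 10.

10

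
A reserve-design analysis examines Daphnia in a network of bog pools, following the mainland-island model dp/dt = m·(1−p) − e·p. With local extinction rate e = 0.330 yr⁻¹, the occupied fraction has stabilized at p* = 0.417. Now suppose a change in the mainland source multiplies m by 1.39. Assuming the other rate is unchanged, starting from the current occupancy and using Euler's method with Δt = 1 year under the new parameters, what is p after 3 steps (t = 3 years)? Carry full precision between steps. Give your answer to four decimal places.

0.4953

Balance m(1−p*) = e·p* gives m = e·p*/(1−p*) = 0.330×0.41700/0.58300 = 0.23604.
Starting from p₀ = 0.41700; update p ← p + (dp/dt)·Δt with the new parameters.
  1  |  dp/dt·Δt = +0.053668  |  p_1 = 0.470668
  2  |  dp/dt·Δt = +0.018349  |  p_2 = 0.489017
  3  |  dp/dt·Δt = +0.006274  |  p_3 = 0.495291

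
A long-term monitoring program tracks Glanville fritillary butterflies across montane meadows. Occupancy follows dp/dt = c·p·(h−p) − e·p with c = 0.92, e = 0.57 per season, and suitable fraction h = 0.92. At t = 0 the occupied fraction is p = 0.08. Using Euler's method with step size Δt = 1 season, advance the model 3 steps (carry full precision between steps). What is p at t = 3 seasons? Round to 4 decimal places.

Update rule: p ← p + [c·p·(h−p) − e·p]·Δt with Δt = 1.
p: 0.08000 → 0.09622  (Δp = +0.01622)
p: 0.09622 → 0.11430  (Δp = +0.01808)
p: 0.11430 → 0.13388  (Δp = +0.01957)

0.1339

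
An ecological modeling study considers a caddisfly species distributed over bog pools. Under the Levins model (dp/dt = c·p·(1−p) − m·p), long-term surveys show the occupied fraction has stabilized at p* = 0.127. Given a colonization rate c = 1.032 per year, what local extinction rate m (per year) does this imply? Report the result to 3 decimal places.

At equilibrium c(1−p*) = m.
m = 1.032 × (1 − 0.127) = 1.032 × 0.8730 = 0.9009.

0.901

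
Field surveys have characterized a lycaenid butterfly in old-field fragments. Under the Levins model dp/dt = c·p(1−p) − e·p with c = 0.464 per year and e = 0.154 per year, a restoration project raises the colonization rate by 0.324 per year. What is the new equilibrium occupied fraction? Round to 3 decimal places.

Before: p* = 1 − 0.154/0.464 = 0.6681.
After the change, c = 0.788, e = 0.154, so p* = 1 − 0.154/0.788 = 0.8046.

0.805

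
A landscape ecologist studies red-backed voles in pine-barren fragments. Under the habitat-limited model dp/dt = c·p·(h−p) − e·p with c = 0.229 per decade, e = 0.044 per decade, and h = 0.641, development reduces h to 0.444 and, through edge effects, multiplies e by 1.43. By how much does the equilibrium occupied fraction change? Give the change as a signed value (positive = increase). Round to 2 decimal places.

Before: p* = h − e/c = 0.641 − 0.044/0.229 = 0.641 − 0.1921 = 0.4489.
After: c = 0.229, e = 0.06292, h = 0.444; p* = 0.444 − 0.06292/0.229 = 0.1692.
Δp* = 0.1692 − 0.4489 = -0.2796.

-0.28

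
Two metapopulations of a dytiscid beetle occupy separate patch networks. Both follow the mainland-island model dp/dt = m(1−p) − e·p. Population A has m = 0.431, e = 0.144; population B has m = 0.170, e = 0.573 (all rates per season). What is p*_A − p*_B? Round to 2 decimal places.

0.52

A: p*_A = m/(m+e) = 0.431/0.5750 = 0.7496.
B: p*_B = 0.170/0.7430 = 0.2288.
p*_A − p*_B = 0.7496 − 0.2288 = 0.5208.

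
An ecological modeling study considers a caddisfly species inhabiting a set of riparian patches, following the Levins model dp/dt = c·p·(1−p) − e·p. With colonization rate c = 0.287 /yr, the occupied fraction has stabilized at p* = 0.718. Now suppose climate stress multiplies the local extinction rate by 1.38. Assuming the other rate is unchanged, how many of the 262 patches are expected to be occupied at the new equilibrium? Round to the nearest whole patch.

160

Balance c(1−p*) = e gives e = 0.287×(1 − 0.71800) = 0.08093.
New p* = 1 − e/c = 1 − 0.11168/0.28700 = 0.61087.
Expected occupied = 262 × 0.61087 = 160.05 ≈ 160.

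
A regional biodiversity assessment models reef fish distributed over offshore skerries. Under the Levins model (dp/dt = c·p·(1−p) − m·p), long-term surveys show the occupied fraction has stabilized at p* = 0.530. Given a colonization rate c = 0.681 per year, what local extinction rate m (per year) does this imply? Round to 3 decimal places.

0.320

At equilibrium c(1−p*) = m.
m = 0.681 × (1 − 0.530) = 0.681 × 0.4700 = 0.3201.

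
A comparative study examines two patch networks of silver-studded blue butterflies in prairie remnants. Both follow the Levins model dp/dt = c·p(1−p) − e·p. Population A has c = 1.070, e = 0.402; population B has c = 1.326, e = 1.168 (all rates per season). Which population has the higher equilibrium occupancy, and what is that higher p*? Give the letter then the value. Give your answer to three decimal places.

A, 0.624

A: p*_A = 1 − 0.402/1.070 = 0.6243.
B: p*_B = 1 − 1.168/1.326 = 0.1192.
A is higher at 0.6243.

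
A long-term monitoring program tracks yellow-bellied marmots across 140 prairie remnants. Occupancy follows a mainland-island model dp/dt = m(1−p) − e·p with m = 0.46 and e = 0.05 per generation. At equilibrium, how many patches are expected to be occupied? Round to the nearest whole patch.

126

p* = m/(m+e) = 0.46/0.5100 = 0.9020.
Expected occupied patches = N × p* = 140 × 0.9020 = 126.27 ≈ 126.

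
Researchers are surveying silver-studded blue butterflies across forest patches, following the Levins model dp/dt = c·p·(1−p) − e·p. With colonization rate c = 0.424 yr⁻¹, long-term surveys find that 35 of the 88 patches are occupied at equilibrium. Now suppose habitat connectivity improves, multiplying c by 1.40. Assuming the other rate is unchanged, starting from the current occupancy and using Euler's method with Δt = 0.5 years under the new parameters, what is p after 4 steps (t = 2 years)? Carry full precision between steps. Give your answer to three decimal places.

Observed p* = 35/88 = 0.39773.
Balance c(1−p*) = e gives e = 0.424×(1 − 0.39773) = 0.25536.
Starting from p₀ = 0.39773; update p ← p + (dp/dt)·Δt with the new parameters.
  1  |  dp/dt·Δt = +0.020313  |  p_1 = 0.418040
  2  |  dp/dt·Δt = +0.018830  |  p_2 = 0.436870
  3  |  dp/dt·Δt = +0.017237  |  p_3 = 0.454107
  4  |  dp/dt·Δt = +0.015594  |  p_4 = 0.469701

0.470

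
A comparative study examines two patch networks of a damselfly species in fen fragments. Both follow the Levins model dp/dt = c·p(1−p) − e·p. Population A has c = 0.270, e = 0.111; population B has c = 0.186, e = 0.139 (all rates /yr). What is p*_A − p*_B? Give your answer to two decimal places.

0.34

A: p*_A = 1 − 0.111/0.270 = 0.5889.
B: p*_B = 1 − 0.139/0.186 = 0.2527.
p*_A − p*_B = 0.5889 − 0.2527 = 0.3362.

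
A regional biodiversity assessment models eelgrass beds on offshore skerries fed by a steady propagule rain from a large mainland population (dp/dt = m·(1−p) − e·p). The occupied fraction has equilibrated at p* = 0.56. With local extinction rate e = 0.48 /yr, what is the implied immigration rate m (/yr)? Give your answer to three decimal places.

At equilibrium m(1−p*) = e·p*, so m = e·p*/(1−p*).
m = 0.48 × 0.56 / 0.4400 = 0.2688/0.4400 = 0.6109.

0.611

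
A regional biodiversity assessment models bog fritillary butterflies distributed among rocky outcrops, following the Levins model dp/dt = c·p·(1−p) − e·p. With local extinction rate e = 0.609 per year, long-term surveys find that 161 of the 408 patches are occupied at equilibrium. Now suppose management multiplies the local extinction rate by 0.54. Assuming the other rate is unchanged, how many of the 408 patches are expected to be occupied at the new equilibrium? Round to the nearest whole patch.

275

Observed p* = 161/408 = 0.39461.
Balance c(1−p*) = e gives c = e/(1 − 0.39461) = 0.609/0.60539 = 1.00596.
New p* = 1 − e/c = 1 − 0.32886/1.00596 = 0.67309.
Expected occupied = 408 × 0.67309 = 274.62 ≈ 275.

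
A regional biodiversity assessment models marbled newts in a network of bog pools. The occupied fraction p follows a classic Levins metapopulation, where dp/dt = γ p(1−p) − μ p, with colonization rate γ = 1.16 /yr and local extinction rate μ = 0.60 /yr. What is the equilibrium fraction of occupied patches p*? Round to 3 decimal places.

0.483

Setting dp/dt = 0 and dividing through by p* gives γ·(1−p*) = μ.
So p* = 1 − μ/γ = 1 − 0.60/1.16 = 1 − 0.5172 = 0.4828.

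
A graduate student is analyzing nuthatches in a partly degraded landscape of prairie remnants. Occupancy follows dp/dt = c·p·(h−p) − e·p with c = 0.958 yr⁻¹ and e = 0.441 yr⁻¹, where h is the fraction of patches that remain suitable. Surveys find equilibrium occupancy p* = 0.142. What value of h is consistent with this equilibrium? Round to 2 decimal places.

0.60

At equilibrium c(h−p*) = e, so h = p* + e/c.
h = 0.142 + 0.441/0.958 = 0.142 + 0.4603 = 0.6023.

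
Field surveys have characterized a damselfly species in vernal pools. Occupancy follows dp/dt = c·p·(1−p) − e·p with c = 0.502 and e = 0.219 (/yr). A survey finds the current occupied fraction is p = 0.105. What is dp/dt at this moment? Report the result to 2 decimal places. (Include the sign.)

0.02

Colonization term: c·p·(1−p) = 0.502×0.105×0.8950 = 0.04718.
Extinction term: e·p = 0.02299.
dp/dt = 0.04718 − 0.02299 = 0.02418.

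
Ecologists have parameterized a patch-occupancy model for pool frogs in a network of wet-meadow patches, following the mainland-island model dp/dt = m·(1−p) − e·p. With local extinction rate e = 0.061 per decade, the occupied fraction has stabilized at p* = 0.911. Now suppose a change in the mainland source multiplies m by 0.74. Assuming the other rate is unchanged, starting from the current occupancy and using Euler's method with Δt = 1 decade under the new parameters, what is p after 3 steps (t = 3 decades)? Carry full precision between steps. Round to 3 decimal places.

0.886

Balance m(1−p*) = e·p* gives m = e·p*/(1−p*) = 0.061×0.91100/0.08900 = 0.62439.
Starting from p₀ = 0.91100; update p ← p + (dp/dt)·Δt with the new parameters.
p: 0.91100 → 0.89655  (Δp = -0.01445)
p: 0.89655 → 0.88966  (Δp = -0.00689)
p: 0.88966 → 0.88637  (Δp = -0.00329)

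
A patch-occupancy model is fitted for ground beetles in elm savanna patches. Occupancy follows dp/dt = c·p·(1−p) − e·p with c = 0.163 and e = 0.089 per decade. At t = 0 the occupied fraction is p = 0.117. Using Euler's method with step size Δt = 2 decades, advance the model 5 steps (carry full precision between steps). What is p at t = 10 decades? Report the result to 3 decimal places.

Update rule: p ← p + [c·p·(1−p) − e·p]·Δt with Δt = 2.
step 1: Δp = +0.01285, p = 0.12985
step 2: Δp = +0.01372, p = 0.14357
step 3: Δp = +0.01453, p = 0.15810
step 4: Δp = +0.01525, p = 0.17335
step 5: Δp = +0.01586, p = 0.18921

0.189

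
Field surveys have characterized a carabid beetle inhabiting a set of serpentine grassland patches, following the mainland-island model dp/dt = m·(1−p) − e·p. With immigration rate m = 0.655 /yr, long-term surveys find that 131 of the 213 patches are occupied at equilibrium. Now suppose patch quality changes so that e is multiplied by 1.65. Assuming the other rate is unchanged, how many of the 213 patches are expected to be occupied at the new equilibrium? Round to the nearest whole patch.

Observed p* = 131/213 = 0.61502.
Balance m(1−p*) = e·p* gives e = m(1−p*)/p* = 0.655×0.38498/0.61502 = 0.41001.
New p* = m/(m+e) = 0.65500/(0.65500+0.67652) = 0.49192.
Expected occupied = 213 × 0.49192 = 104.78 ≈ 105.

105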